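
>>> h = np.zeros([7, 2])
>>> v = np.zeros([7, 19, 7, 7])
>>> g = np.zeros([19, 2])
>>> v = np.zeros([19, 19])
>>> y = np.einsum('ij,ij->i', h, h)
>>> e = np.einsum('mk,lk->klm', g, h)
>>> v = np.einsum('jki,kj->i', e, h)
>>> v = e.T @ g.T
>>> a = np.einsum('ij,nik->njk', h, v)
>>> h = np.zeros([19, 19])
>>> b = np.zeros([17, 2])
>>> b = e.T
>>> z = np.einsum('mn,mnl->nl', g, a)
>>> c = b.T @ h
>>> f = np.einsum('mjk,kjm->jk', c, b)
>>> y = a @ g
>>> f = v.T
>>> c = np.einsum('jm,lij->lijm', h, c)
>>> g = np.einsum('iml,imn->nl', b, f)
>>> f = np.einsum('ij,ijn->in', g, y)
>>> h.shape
(19, 19)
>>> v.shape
(19, 7, 19)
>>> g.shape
(19, 2)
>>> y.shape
(19, 2, 2)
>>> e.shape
(2, 7, 19)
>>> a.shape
(19, 2, 19)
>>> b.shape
(19, 7, 2)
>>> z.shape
(2, 19)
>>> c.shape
(2, 7, 19, 19)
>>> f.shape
(19, 2)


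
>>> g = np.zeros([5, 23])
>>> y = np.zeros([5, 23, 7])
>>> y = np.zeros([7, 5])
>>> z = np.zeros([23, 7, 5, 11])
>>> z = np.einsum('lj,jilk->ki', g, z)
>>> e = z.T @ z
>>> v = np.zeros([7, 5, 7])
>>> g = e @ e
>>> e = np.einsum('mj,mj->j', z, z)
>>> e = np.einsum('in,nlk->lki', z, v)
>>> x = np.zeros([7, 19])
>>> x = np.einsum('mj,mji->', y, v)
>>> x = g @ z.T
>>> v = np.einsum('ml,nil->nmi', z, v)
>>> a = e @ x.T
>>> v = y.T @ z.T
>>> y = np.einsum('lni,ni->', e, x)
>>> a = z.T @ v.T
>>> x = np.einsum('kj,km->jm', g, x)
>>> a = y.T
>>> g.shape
(7, 7)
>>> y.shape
()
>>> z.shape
(11, 7)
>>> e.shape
(5, 7, 11)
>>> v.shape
(5, 11)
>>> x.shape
(7, 11)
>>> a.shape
()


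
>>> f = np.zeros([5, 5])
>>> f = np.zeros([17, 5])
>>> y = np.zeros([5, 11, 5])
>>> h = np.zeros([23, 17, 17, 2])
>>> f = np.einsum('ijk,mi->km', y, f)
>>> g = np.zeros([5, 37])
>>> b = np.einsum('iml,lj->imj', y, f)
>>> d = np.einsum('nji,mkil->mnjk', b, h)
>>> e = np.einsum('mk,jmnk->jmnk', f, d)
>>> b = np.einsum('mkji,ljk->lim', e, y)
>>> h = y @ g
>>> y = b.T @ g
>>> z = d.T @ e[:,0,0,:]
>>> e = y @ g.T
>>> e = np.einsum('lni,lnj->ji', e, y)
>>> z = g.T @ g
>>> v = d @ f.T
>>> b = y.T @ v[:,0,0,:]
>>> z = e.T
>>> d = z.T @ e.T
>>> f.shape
(5, 17)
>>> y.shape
(23, 17, 37)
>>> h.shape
(5, 11, 37)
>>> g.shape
(5, 37)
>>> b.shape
(37, 17, 5)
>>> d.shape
(37, 37)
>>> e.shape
(37, 5)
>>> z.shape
(5, 37)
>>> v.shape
(23, 5, 11, 5)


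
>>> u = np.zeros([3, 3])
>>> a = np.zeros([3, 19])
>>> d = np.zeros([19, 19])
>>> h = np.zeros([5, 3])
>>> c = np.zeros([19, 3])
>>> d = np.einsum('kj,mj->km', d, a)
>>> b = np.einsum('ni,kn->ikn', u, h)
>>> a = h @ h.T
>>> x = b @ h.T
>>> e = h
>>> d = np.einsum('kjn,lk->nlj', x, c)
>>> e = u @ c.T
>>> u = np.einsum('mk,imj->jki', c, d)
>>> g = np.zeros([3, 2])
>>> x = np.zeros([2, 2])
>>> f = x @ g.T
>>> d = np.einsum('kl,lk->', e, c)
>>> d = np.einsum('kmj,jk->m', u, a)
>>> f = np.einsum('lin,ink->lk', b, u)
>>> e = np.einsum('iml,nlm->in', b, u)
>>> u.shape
(5, 3, 5)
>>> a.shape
(5, 5)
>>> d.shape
(3,)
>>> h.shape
(5, 3)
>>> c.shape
(19, 3)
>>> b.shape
(3, 5, 3)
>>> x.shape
(2, 2)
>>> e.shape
(3, 5)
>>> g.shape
(3, 2)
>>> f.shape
(3, 5)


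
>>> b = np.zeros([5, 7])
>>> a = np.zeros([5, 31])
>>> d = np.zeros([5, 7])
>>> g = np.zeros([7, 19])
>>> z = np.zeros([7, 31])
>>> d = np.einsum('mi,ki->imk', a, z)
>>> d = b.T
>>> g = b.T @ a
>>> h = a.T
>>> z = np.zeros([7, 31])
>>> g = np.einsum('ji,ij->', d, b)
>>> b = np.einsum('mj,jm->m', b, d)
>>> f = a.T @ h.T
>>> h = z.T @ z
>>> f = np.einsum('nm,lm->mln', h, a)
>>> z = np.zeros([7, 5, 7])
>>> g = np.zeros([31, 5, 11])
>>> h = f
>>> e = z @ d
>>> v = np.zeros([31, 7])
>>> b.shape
(5,)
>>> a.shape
(5, 31)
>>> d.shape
(7, 5)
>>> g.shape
(31, 5, 11)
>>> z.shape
(7, 5, 7)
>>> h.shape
(31, 5, 31)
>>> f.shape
(31, 5, 31)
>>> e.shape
(7, 5, 5)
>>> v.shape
(31, 7)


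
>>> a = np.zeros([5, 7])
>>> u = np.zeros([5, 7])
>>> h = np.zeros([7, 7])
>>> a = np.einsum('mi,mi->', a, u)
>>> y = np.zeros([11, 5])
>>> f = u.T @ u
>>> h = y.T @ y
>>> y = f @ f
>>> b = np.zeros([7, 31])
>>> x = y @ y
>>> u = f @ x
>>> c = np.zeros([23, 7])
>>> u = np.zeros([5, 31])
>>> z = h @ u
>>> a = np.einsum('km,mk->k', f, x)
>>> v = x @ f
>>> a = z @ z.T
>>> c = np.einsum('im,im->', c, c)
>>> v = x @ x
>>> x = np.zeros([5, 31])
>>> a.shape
(5, 5)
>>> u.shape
(5, 31)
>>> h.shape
(5, 5)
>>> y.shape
(7, 7)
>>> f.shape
(7, 7)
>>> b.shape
(7, 31)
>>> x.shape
(5, 31)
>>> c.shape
()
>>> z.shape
(5, 31)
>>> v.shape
(7, 7)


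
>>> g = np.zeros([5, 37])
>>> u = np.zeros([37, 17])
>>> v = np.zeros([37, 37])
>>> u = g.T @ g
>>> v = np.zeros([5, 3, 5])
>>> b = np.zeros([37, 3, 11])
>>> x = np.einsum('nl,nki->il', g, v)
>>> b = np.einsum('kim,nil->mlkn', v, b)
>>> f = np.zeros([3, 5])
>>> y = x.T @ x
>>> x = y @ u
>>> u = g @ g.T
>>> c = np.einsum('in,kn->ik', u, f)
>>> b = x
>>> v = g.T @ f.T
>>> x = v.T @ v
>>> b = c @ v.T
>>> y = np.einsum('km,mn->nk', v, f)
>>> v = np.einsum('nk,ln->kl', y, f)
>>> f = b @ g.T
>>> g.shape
(5, 37)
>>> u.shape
(5, 5)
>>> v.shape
(37, 3)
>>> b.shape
(5, 37)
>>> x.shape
(3, 3)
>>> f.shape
(5, 5)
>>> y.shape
(5, 37)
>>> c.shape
(5, 3)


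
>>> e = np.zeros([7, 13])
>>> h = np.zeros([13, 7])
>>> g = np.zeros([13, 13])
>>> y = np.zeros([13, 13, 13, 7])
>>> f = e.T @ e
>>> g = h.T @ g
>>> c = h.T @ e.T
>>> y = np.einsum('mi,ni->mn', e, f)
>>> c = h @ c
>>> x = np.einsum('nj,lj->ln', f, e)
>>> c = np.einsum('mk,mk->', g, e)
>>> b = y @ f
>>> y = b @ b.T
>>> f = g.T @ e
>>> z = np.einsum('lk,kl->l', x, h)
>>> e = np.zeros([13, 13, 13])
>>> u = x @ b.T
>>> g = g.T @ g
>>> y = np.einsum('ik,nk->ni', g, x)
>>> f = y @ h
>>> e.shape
(13, 13, 13)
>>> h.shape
(13, 7)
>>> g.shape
(13, 13)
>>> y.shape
(7, 13)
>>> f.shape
(7, 7)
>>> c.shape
()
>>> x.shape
(7, 13)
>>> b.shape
(7, 13)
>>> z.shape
(7,)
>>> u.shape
(7, 7)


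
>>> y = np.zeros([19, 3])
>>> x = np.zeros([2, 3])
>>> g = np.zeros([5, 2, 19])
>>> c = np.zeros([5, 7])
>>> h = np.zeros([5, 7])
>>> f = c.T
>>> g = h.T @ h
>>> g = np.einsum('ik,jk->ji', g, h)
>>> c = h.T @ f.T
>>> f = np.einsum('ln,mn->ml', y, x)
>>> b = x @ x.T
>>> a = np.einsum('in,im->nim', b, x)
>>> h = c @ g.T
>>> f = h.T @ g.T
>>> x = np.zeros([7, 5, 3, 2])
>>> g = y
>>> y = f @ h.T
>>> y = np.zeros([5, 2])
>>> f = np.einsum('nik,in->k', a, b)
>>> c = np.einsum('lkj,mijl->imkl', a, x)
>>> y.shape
(5, 2)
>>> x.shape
(7, 5, 3, 2)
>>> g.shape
(19, 3)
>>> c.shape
(5, 7, 2, 2)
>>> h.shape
(7, 5)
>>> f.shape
(3,)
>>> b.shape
(2, 2)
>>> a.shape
(2, 2, 3)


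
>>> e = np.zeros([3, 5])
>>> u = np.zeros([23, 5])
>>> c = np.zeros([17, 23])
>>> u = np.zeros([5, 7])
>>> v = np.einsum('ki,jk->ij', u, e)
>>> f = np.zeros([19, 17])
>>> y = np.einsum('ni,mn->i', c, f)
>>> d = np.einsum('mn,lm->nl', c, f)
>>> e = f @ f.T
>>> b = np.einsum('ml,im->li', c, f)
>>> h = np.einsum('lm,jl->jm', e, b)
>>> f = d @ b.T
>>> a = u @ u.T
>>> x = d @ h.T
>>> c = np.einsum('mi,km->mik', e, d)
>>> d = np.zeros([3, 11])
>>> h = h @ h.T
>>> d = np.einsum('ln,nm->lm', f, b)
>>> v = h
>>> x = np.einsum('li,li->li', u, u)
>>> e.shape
(19, 19)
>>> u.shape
(5, 7)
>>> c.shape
(19, 19, 23)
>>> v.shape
(23, 23)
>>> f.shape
(23, 23)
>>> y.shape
(23,)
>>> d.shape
(23, 19)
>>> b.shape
(23, 19)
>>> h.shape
(23, 23)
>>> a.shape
(5, 5)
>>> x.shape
(5, 7)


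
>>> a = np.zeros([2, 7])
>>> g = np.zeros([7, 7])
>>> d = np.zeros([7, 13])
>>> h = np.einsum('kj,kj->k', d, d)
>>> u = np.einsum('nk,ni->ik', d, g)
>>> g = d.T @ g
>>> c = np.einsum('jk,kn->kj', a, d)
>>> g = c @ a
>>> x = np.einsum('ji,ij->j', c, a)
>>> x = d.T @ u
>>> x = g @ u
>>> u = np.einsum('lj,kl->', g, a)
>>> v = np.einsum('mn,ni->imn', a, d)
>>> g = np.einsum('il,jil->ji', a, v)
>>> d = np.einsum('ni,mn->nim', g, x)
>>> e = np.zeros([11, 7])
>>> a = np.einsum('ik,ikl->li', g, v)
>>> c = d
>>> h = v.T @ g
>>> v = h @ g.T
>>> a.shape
(7, 13)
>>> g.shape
(13, 2)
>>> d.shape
(13, 2, 7)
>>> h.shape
(7, 2, 2)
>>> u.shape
()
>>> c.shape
(13, 2, 7)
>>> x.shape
(7, 13)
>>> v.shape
(7, 2, 13)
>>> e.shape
(11, 7)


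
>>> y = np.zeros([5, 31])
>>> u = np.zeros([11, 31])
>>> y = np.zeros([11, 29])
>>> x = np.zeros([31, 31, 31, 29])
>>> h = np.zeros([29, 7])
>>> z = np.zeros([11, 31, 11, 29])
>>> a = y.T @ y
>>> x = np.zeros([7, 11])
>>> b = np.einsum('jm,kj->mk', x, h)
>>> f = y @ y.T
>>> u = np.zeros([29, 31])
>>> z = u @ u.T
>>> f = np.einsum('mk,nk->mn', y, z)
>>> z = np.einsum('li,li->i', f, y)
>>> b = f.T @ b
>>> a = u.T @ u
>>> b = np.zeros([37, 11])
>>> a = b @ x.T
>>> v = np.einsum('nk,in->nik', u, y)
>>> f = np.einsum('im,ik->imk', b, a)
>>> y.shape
(11, 29)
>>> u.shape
(29, 31)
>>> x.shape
(7, 11)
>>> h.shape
(29, 7)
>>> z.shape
(29,)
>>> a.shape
(37, 7)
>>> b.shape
(37, 11)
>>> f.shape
(37, 11, 7)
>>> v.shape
(29, 11, 31)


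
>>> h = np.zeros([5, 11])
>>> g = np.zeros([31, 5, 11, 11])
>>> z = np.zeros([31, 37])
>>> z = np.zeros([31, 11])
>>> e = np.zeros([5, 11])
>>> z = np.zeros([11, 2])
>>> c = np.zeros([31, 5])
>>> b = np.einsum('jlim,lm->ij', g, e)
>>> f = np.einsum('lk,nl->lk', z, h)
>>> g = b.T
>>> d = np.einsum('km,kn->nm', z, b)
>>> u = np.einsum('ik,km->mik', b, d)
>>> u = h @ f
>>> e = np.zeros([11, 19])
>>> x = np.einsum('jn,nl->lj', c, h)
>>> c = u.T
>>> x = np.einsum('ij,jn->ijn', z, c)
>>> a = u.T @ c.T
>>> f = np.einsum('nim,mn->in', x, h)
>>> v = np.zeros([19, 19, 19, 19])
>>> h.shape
(5, 11)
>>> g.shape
(31, 11)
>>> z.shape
(11, 2)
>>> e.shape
(11, 19)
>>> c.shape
(2, 5)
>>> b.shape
(11, 31)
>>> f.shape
(2, 11)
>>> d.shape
(31, 2)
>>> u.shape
(5, 2)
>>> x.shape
(11, 2, 5)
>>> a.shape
(2, 2)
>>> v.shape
(19, 19, 19, 19)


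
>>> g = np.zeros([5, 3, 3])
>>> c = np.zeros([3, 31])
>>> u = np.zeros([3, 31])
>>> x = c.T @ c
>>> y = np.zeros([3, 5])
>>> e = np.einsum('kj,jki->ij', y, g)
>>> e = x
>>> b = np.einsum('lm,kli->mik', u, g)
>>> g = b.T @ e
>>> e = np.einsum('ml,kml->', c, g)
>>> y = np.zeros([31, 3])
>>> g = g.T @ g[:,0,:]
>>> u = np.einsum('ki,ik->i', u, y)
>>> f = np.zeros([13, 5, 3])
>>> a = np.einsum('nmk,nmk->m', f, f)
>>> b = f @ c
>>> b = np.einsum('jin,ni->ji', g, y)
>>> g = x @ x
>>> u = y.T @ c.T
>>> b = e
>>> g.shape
(31, 31)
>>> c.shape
(3, 31)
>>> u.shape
(3, 3)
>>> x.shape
(31, 31)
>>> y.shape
(31, 3)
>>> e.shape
()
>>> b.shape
()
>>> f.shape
(13, 5, 3)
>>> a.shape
(5,)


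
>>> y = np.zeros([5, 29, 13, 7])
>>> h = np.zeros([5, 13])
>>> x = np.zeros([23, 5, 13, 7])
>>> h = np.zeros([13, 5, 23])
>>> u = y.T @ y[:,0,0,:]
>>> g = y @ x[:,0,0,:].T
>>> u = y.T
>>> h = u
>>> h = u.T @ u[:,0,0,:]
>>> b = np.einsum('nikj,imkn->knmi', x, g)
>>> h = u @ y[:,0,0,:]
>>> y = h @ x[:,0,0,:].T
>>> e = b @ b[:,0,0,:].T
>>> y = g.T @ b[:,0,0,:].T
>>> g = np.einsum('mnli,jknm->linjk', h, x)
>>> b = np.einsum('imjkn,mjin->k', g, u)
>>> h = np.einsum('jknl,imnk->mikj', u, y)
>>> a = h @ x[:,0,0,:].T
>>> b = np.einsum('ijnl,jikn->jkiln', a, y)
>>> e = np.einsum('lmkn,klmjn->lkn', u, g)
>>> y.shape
(23, 13, 29, 13)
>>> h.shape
(13, 23, 13, 7)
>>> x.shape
(23, 5, 13, 7)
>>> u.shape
(7, 13, 29, 5)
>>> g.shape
(29, 7, 13, 23, 5)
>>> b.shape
(23, 29, 13, 23, 13)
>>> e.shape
(7, 29, 5)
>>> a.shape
(13, 23, 13, 23)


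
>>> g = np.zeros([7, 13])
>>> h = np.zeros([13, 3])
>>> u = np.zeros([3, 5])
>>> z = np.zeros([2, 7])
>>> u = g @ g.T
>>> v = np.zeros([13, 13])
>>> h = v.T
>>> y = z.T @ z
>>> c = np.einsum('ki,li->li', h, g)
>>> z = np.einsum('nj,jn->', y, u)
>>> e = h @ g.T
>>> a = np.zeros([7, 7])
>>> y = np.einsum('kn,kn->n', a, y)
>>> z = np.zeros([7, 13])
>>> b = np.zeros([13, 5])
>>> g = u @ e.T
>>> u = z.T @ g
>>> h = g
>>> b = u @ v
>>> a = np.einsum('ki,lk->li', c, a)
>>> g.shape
(7, 13)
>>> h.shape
(7, 13)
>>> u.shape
(13, 13)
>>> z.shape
(7, 13)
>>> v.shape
(13, 13)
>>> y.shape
(7,)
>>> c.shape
(7, 13)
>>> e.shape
(13, 7)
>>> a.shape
(7, 13)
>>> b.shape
(13, 13)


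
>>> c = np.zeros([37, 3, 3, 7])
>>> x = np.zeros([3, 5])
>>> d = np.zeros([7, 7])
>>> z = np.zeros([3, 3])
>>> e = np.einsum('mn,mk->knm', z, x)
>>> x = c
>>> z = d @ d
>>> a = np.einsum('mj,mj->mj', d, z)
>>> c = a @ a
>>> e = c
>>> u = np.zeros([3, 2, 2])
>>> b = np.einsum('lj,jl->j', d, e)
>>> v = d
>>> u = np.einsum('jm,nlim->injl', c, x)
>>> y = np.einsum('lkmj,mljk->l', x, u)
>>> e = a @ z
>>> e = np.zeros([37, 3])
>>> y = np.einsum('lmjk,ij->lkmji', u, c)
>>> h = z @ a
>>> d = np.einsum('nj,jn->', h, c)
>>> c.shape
(7, 7)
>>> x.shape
(37, 3, 3, 7)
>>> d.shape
()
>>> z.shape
(7, 7)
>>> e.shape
(37, 3)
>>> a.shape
(7, 7)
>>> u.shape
(3, 37, 7, 3)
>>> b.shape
(7,)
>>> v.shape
(7, 7)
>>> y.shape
(3, 3, 37, 7, 7)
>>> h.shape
(7, 7)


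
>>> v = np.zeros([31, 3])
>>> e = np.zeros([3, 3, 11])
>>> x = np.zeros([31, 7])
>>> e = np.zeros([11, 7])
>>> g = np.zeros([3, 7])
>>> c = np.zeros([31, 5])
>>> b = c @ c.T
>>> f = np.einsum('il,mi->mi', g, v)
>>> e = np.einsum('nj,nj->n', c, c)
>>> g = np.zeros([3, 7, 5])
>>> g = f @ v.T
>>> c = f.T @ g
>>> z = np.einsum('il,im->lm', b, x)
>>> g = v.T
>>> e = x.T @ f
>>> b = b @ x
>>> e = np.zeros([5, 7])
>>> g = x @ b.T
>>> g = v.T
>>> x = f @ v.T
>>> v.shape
(31, 3)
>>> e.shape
(5, 7)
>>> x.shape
(31, 31)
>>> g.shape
(3, 31)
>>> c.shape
(3, 31)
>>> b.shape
(31, 7)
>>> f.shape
(31, 3)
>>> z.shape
(31, 7)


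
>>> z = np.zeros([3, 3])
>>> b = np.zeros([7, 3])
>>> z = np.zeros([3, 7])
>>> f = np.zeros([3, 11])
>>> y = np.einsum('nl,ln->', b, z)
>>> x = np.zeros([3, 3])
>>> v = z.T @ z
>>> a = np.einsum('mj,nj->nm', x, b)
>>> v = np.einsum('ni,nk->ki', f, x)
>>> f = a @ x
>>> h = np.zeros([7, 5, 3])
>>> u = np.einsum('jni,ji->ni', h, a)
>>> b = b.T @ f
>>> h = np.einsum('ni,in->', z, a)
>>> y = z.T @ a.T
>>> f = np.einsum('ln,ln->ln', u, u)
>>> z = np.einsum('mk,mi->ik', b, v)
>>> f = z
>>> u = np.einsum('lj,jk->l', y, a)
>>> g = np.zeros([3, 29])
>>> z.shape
(11, 3)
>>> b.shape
(3, 3)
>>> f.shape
(11, 3)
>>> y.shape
(7, 7)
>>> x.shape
(3, 3)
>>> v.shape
(3, 11)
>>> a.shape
(7, 3)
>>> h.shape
()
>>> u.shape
(7,)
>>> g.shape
(3, 29)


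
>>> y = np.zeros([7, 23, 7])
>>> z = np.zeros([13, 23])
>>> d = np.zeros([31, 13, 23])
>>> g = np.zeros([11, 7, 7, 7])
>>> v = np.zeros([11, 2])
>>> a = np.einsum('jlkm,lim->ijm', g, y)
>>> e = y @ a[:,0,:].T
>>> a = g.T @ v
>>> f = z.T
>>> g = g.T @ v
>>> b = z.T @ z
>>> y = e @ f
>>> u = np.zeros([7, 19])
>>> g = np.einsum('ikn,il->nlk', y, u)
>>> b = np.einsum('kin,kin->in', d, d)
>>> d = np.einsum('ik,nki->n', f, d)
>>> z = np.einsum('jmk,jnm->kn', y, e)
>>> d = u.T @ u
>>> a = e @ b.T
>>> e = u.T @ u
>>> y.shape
(7, 23, 13)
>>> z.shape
(13, 23)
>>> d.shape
(19, 19)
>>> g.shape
(13, 19, 23)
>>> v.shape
(11, 2)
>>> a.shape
(7, 23, 13)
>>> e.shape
(19, 19)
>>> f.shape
(23, 13)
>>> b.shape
(13, 23)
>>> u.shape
(7, 19)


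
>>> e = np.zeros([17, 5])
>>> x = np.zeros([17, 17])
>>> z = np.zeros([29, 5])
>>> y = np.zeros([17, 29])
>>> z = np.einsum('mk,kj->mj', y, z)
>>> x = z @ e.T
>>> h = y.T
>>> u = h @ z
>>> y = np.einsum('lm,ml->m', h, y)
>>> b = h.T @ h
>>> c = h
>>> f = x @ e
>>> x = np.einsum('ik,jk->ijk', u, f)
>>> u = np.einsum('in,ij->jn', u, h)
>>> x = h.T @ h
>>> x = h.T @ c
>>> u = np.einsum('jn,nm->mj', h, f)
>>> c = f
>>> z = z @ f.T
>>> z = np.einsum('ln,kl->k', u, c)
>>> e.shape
(17, 5)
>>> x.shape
(17, 17)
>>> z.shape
(17,)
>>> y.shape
(17,)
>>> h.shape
(29, 17)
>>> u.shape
(5, 29)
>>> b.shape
(17, 17)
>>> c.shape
(17, 5)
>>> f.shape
(17, 5)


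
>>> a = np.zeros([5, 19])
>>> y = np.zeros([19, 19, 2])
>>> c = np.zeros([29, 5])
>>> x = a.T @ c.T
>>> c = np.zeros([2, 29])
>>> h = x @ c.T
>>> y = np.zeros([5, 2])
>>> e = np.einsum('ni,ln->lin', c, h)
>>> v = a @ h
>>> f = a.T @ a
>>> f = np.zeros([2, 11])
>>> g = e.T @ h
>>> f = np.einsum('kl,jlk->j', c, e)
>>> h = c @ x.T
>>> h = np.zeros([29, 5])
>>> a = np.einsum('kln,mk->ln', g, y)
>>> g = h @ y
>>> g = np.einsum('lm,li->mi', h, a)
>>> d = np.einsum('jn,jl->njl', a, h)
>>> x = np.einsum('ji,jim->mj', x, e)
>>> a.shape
(29, 2)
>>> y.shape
(5, 2)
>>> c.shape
(2, 29)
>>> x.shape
(2, 19)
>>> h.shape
(29, 5)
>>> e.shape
(19, 29, 2)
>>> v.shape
(5, 2)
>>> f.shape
(19,)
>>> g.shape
(5, 2)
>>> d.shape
(2, 29, 5)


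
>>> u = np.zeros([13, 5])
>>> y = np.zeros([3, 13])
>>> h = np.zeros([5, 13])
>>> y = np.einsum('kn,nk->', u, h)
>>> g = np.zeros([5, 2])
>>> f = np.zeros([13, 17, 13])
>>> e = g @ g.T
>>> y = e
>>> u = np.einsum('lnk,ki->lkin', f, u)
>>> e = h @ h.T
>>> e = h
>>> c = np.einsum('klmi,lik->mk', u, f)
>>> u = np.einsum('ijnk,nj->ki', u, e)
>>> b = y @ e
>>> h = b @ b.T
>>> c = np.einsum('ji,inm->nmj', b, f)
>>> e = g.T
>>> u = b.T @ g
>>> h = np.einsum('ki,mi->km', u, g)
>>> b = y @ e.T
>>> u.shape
(13, 2)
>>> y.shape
(5, 5)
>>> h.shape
(13, 5)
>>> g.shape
(5, 2)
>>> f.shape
(13, 17, 13)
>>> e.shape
(2, 5)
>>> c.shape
(17, 13, 5)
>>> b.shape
(5, 2)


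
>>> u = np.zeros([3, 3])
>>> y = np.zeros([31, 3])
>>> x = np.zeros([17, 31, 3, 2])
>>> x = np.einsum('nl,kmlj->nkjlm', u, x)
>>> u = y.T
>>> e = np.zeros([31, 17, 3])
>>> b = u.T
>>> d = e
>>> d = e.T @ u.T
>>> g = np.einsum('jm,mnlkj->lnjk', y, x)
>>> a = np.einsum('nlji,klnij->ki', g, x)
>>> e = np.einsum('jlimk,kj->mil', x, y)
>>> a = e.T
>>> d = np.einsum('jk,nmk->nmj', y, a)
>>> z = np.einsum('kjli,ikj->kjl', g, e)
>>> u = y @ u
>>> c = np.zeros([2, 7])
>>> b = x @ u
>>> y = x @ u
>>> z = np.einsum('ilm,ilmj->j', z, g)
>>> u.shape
(31, 31)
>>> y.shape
(3, 17, 2, 3, 31)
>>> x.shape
(3, 17, 2, 3, 31)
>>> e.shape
(3, 2, 17)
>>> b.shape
(3, 17, 2, 3, 31)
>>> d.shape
(17, 2, 31)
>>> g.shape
(2, 17, 31, 3)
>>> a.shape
(17, 2, 3)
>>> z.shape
(3,)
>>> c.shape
(2, 7)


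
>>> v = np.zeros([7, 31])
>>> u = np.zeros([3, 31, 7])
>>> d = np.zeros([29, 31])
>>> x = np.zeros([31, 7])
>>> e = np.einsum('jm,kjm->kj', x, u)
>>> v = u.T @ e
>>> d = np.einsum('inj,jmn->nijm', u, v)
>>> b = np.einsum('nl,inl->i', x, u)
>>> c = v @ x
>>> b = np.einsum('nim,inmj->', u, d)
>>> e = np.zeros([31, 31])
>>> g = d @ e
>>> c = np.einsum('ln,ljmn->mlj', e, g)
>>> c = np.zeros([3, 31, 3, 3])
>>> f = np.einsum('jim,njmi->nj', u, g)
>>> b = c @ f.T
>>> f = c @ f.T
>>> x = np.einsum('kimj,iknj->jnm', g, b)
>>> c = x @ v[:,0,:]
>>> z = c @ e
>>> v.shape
(7, 31, 31)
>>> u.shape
(3, 31, 7)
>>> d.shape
(31, 3, 7, 31)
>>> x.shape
(31, 3, 7)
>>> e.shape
(31, 31)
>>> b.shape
(3, 31, 3, 31)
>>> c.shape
(31, 3, 31)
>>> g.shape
(31, 3, 7, 31)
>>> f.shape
(3, 31, 3, 31)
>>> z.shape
(31, 3, 31)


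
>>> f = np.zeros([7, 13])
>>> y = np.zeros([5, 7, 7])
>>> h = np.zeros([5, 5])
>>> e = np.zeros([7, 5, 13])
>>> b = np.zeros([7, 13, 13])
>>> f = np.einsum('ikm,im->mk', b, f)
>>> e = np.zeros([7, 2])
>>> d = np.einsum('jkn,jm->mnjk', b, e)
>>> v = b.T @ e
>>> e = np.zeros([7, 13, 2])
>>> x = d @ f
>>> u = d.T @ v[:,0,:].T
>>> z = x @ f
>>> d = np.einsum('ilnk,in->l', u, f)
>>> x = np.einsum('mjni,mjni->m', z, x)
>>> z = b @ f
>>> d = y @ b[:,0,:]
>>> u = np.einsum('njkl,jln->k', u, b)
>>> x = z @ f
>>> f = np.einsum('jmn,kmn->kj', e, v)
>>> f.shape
(13, 7)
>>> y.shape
(5, 7, 7)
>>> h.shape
(5, 5)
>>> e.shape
(7, 13, 2)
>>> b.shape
(7, 13, 13)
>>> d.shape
(5, 7, 13)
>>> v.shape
(13, 13, 2)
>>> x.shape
(7, 13, 13)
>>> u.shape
(13,)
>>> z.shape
(7, 13, 13)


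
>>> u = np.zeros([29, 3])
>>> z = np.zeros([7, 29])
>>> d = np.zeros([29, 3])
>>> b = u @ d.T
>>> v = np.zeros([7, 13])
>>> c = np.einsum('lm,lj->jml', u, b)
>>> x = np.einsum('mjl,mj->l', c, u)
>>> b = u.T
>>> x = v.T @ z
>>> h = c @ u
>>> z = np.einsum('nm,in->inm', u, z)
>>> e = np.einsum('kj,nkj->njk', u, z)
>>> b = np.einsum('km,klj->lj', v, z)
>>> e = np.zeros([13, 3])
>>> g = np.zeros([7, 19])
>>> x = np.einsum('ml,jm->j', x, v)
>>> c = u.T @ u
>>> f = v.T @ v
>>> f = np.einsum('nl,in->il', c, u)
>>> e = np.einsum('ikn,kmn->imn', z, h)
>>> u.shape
(29, 3)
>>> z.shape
(7, 29, 3)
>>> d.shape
(29, 3)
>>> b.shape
(29, 3)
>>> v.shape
(7, 13)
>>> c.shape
(3, 3)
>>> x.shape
(7,)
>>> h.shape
(29, 3, 3)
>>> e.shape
(7, 3, 3)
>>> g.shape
(7, 19)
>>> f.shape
(29, 3)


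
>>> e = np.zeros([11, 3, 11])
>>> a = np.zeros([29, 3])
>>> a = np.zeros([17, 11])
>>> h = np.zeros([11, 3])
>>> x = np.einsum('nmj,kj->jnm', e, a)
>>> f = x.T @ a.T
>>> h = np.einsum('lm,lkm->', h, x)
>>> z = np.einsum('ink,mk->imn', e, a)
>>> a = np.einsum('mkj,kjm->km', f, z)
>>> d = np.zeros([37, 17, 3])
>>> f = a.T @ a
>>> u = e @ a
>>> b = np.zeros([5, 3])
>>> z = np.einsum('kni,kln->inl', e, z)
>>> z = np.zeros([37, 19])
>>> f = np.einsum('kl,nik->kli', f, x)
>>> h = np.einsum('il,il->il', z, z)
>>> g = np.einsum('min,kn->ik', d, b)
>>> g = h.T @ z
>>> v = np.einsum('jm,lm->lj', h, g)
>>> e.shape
(11, 3, 11)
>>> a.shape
(11, 3)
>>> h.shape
(37, 19)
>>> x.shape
(11, 11, 3)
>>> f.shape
(3, 3, 11)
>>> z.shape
(37, 19)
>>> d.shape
(37, 17, 3)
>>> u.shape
(11, 3, 3)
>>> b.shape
(5, 3)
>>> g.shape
(19, 19)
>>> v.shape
(19, 37)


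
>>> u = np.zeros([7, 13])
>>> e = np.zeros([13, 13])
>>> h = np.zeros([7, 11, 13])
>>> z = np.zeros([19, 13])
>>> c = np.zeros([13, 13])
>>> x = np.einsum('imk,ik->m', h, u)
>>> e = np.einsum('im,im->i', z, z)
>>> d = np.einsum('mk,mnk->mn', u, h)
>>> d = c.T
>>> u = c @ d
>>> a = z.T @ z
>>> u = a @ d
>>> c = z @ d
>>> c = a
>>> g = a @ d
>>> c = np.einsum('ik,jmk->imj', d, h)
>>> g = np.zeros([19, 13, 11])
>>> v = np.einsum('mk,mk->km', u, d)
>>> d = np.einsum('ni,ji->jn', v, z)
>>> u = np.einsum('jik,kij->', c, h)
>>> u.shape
()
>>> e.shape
(19,)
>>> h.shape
(7, 11, 13)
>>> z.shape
(19, 13)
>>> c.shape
(13, 11, 7)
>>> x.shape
(11,)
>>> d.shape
(19, 13)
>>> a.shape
(13, 13)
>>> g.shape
(19, 13, 11)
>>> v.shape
(13, 13)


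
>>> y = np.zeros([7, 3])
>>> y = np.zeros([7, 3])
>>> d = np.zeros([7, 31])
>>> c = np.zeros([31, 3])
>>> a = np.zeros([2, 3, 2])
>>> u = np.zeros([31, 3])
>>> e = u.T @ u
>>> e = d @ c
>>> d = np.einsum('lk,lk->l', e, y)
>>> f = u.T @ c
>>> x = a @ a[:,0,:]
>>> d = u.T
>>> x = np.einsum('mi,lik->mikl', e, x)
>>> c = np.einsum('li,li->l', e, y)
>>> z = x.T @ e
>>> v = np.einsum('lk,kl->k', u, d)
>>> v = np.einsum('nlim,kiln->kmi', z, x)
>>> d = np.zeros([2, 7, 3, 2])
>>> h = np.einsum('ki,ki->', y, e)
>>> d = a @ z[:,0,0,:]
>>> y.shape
(7, 3)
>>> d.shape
(2, 3, 3)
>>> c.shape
(7,)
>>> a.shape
(2, 3, 2)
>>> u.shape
(31, 3)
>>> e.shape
(7, 3)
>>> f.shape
(3, 3)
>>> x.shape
(7, 3, 2, 2)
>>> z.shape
(2, 2, 3, 3)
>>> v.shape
(7, 3, 3)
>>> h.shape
()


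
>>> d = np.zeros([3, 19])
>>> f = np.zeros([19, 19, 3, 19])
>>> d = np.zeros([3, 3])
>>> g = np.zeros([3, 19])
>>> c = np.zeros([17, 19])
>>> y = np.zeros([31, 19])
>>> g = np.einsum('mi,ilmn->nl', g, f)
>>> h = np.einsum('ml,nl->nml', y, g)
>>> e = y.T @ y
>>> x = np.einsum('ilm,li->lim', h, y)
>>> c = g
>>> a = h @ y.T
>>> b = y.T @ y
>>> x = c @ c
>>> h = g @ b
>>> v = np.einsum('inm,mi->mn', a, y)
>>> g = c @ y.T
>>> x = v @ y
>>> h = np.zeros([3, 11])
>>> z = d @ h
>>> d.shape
(3, 3)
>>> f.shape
(19, 19, 3, 19)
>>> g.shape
(19, 31)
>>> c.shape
(19, 19)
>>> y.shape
(31, 19)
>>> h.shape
(3, 11)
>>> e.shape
(19, 19)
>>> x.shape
(31, 19)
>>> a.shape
(19, 31, 31)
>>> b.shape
(19, 19)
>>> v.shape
(31, 31)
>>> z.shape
(3, 11)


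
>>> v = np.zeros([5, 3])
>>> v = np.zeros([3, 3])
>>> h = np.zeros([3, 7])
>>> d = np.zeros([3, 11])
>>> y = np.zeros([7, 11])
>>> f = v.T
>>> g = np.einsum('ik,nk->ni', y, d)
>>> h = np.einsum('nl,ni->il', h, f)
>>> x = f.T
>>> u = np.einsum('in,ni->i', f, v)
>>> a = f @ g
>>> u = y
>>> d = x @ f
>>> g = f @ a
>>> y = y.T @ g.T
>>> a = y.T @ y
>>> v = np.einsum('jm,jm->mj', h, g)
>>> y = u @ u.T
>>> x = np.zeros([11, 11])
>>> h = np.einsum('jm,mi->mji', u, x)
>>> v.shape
(7, 3)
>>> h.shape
(11, 7, 11)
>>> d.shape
(3, 3)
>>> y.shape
(7, 7)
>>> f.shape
(3, 3)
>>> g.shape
(3, 7)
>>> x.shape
(11, 11)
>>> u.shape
(7, 11)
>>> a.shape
(3, 3)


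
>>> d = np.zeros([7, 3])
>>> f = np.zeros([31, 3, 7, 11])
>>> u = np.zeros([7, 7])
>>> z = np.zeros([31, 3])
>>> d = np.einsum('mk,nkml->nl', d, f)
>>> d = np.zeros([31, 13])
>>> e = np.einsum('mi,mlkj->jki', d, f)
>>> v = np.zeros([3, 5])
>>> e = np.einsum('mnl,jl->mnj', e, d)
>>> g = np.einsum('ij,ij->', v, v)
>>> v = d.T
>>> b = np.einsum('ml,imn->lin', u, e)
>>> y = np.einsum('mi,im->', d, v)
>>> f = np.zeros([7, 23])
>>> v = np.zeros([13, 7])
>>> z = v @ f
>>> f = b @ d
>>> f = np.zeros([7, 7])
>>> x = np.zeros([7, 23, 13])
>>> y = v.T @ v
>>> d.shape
(31, 13)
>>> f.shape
(7, 7)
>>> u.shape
(7, 7)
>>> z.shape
(13, 23)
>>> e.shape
(11, 7, 31)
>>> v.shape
(13, 7)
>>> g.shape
()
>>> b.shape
(7, 11, 31)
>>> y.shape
(7, 7)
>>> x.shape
(7, 23, 13)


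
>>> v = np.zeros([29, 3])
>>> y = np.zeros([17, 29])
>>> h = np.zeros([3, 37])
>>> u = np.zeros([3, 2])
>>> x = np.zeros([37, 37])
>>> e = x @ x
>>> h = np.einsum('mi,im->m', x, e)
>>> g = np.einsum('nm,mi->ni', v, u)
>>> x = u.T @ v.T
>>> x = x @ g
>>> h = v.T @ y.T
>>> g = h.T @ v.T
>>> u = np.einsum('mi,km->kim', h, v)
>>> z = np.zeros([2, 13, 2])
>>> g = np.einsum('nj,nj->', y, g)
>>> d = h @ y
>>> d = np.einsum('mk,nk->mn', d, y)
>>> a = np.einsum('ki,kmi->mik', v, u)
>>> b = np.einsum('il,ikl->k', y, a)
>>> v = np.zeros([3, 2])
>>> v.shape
(3, 2)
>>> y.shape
(17, 29)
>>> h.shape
(3, 17)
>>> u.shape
(29, 17, 3)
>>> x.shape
(2, 2)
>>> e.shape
(37, 37)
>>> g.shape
()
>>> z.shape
(2, 13, 2)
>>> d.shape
(3, 17)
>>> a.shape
(17, 3, 29)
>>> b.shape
(3,)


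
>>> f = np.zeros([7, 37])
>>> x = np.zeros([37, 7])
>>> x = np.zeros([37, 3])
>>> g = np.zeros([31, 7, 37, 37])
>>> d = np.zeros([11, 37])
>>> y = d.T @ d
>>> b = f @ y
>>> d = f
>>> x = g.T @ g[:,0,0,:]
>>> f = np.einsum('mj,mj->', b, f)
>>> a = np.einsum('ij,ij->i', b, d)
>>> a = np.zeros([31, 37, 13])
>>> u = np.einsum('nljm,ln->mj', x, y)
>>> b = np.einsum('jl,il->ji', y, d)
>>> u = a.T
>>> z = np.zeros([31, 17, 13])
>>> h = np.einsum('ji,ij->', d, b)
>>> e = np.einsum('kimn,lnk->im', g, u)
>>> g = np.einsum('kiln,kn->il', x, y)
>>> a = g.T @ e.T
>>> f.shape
()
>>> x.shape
(37, 37, 7, 37)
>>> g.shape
(37, 7)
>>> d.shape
(7, 37)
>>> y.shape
(37, 37)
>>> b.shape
(37, 7)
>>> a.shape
(7, 7)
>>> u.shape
(13, 37, 31)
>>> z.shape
(31, 17, 13)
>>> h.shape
()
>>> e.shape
(7, 37)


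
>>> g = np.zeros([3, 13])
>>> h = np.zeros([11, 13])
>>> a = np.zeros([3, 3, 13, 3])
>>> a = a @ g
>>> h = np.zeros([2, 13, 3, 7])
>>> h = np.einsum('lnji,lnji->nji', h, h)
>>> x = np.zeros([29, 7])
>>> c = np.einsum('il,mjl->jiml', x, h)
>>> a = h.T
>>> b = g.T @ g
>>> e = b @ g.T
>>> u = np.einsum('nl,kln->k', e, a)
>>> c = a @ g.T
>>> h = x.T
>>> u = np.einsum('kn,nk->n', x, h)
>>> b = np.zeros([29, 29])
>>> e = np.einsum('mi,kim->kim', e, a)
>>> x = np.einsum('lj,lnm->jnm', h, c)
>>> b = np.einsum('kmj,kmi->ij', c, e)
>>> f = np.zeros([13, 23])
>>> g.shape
(3, 13)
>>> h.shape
(7, 29)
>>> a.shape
(7, 3, 13)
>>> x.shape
(29, 3, 3)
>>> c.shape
(7, 3, 3)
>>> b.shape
(13, 3)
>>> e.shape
(7, 3, 13)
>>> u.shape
(7,)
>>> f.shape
(13, 23)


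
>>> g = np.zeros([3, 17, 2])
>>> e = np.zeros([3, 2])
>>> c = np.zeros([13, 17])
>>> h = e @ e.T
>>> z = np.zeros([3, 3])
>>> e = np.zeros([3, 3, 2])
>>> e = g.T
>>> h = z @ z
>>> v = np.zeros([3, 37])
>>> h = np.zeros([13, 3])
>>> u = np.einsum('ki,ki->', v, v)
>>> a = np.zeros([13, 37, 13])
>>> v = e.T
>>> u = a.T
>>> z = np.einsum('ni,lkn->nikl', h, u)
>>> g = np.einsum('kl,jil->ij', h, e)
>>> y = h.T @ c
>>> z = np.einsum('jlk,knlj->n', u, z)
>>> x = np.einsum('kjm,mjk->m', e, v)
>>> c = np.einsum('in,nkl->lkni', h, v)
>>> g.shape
(17, 2)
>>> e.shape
(2, 17, 3)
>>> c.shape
(2, 17, 3, 13)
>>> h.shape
(13, 3)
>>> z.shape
(3,)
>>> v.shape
(3, 17, 2)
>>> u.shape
(13, 37, 13)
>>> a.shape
(13, 37, 13)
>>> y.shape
(3, 17)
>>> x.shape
(3,)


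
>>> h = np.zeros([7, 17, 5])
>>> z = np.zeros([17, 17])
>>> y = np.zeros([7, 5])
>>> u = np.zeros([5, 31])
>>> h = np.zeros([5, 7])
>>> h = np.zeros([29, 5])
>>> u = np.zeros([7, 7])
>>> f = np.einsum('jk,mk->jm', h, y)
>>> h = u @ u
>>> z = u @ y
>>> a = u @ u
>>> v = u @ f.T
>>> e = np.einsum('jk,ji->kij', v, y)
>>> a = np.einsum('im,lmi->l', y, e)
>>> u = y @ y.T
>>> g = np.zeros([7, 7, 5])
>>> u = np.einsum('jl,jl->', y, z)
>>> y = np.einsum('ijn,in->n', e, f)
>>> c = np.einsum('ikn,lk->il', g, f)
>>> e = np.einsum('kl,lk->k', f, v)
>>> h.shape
(7, 7)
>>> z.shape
(7, 5)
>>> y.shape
(7,)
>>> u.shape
()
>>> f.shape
(29, 7)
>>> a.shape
(29,)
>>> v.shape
(7, 29)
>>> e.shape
(29,)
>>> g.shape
(7, 7, 5)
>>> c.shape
(7, 29)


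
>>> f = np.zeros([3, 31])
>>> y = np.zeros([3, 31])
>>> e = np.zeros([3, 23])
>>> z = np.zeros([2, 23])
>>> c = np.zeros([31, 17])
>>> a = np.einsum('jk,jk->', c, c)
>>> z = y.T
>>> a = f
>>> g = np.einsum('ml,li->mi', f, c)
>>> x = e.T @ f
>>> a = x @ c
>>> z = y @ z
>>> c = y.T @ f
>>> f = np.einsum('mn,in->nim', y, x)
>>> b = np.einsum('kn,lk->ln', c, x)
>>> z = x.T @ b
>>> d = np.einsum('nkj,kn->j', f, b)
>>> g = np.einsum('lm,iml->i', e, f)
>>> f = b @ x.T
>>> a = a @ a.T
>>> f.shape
(23, 23)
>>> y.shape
(3, 31)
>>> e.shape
(3, 23)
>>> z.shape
(31, 31)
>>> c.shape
(31, 31)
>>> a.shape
(23, 23)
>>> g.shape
(31,)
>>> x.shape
(23, 31)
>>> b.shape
(23, 31)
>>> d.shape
(3,)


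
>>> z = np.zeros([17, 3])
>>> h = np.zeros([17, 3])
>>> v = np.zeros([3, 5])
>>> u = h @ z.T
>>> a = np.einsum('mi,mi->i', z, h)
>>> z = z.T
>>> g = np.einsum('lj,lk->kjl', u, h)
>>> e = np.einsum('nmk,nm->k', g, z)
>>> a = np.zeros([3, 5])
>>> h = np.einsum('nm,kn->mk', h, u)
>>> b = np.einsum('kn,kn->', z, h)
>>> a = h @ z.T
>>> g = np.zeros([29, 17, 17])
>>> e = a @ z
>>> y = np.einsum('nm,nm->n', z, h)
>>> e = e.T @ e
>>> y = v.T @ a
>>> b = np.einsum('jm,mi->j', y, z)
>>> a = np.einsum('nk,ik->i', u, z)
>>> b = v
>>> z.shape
(3, 17)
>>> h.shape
(3, 17)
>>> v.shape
(3, 5)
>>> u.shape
(17, 17)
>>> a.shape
(3,)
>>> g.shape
(29, 17, 17)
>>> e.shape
(17, 17)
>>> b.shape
(3, 5)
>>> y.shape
(5, 3)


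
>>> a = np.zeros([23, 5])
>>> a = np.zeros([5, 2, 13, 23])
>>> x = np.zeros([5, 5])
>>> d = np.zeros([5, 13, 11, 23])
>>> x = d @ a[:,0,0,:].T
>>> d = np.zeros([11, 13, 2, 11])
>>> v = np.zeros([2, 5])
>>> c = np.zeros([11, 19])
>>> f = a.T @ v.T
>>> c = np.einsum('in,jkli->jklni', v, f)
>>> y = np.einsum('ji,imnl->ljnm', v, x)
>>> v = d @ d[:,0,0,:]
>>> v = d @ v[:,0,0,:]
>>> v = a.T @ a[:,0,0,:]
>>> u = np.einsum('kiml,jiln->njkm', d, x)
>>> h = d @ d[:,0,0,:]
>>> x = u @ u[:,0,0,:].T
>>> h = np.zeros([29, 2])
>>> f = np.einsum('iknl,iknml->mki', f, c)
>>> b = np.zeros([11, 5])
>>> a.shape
(5, 2, 13, 23)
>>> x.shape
(5, 5, 11, 5)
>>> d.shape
(11, 13, 2, 11)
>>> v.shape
(23, 13, 2, 23)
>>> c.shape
(23, 13, 2, 5, 2)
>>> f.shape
(5, 13, 23)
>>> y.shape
(5, 2, 11, 13)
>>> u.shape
(5, 5, 11, 2)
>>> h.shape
(29, 2)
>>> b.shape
(11, 5)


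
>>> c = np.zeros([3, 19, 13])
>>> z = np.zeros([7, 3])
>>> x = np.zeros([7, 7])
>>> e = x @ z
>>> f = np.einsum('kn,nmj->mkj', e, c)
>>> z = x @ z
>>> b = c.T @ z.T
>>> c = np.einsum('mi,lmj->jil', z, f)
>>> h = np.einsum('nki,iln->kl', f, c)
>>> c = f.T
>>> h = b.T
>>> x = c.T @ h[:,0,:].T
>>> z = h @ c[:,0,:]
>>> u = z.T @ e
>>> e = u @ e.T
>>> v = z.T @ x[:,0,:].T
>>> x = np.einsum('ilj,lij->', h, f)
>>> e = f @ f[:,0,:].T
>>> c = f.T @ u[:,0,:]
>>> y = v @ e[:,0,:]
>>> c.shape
(13, 7, 3)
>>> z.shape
(7, 19, 19)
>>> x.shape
()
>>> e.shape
(19, 7, 19)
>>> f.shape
(19, 7, 13)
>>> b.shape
(13, 19, 7)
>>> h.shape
(7, 19, 13)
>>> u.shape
(19, 19, 3)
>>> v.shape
(19, 19, 19)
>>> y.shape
(19, 19, 19)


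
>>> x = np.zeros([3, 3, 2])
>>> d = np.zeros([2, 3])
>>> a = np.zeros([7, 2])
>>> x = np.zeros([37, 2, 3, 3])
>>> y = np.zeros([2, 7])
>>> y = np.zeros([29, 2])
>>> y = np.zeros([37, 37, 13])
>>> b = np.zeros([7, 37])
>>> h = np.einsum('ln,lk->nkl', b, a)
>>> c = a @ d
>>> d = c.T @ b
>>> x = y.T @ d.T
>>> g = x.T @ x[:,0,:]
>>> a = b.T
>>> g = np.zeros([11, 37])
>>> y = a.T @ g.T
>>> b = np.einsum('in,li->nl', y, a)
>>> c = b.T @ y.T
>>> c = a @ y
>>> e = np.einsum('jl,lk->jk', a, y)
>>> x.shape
(13, 37, 3)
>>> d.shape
(3, 37)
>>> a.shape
(37, 7)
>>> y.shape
(7, 11)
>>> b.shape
(11, 37)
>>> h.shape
(37, 2, 7)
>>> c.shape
(37, 11)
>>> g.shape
(11, 37)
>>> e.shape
(37, 11)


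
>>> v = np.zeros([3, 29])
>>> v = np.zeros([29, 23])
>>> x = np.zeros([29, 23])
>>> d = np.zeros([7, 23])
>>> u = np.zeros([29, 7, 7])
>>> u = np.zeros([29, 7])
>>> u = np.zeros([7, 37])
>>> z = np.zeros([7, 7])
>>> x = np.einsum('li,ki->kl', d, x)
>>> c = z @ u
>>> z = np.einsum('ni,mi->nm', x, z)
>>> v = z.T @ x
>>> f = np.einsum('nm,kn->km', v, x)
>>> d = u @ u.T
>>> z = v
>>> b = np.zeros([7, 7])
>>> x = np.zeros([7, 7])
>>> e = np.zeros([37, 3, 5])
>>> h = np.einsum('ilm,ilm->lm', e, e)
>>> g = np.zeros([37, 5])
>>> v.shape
(7, 7)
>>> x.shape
(7, 7)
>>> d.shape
(7, 7)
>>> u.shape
(7, 37)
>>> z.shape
(7, 7)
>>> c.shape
(7, 37)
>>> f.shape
(29, 7)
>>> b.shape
(7, 7)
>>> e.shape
(37, 3, 5)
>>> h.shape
(3, 5)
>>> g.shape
(37, 5)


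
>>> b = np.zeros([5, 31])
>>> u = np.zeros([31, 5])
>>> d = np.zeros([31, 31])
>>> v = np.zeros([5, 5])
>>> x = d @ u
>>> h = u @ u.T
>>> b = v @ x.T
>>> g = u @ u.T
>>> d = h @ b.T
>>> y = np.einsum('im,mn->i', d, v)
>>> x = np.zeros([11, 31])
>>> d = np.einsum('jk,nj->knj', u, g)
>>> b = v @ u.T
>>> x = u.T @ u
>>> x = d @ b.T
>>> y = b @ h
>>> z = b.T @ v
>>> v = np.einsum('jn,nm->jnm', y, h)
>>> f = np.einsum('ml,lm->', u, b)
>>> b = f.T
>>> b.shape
()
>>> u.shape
(31, 5)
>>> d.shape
(5, 31, 31)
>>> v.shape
(5, 31, 31)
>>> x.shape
(5, 31, 5)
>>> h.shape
(31, 31)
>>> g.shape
(31, 31)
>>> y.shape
(5, 31)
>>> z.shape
(31, 5)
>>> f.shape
()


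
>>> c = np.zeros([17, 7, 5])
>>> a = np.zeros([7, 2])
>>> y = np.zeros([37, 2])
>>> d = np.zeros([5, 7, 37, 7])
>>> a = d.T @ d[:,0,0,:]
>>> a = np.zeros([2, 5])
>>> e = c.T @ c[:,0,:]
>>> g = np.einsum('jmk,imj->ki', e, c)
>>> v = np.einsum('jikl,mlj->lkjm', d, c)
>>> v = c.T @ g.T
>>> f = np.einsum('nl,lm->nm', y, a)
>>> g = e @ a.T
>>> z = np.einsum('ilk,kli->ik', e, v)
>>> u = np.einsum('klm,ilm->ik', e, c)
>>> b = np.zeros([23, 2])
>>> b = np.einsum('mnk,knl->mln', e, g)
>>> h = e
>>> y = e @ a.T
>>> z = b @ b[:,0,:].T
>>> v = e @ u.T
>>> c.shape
(17, 7, 5)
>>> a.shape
(2, 5)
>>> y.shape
(5, 7, 2)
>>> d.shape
(5, 7, 37, 7)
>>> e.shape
(5, 7, 5)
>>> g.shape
(5, 7, 2)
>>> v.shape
(5, 7, 17)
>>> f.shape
(37, 5)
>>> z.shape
(5, 2, 5)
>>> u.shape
(17, 5)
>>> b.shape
(5, 2, 7)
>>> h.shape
(5, 7, 5)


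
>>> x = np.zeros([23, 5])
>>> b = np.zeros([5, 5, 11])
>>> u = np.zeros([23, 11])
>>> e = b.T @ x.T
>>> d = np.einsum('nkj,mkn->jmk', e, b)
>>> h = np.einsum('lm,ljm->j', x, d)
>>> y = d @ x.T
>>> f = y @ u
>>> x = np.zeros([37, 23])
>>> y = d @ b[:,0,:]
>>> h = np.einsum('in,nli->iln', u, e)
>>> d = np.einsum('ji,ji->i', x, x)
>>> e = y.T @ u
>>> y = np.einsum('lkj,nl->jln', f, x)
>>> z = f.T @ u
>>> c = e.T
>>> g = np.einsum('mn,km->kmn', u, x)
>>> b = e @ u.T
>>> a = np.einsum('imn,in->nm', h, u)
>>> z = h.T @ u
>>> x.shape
(37, 23)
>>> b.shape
(11, 5, 23)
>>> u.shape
(23, 11)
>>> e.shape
(11, 5, 11)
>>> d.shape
(23,)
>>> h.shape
(23, 5, 11)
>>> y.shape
(11, 23, 37)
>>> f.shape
(23, 5, 11)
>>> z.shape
(11, 5, 11)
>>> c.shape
(11, 5, 11)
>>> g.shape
(37, 23, 11)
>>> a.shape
(11, 5)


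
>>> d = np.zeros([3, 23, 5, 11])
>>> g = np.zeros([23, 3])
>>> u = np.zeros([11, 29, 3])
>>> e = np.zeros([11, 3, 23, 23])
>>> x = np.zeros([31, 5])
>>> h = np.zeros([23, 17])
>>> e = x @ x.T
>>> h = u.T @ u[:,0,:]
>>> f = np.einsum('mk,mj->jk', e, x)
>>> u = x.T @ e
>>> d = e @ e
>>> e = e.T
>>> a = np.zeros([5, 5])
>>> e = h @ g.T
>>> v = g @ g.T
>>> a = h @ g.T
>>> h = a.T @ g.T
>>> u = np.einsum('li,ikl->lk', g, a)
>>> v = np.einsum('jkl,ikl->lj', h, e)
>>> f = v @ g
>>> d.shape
(31, 31)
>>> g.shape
(23, 3)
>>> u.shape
(23, 29)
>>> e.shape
(3, 29, 23)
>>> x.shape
(31, 5)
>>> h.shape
(23, 29, 23)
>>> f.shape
(23, 3)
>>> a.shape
(3, 29, 23)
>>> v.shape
(23, 23)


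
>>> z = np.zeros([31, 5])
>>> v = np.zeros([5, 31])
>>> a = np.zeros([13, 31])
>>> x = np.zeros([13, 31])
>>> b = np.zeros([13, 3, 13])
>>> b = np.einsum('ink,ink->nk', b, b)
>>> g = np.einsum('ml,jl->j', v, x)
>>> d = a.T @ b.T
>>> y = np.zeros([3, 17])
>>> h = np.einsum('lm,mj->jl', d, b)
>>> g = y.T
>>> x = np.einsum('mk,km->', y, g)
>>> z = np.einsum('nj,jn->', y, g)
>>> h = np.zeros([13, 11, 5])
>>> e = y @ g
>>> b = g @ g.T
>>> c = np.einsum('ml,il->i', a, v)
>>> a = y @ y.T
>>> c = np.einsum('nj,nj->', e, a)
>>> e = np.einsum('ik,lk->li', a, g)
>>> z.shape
()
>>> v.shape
(5, 31)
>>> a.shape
(3, 3)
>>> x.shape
()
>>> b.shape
(17, 17)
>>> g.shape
(17, 3)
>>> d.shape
(31, 3)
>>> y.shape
(3, 17)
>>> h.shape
(13, 11, 5)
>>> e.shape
(17, 3)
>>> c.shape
()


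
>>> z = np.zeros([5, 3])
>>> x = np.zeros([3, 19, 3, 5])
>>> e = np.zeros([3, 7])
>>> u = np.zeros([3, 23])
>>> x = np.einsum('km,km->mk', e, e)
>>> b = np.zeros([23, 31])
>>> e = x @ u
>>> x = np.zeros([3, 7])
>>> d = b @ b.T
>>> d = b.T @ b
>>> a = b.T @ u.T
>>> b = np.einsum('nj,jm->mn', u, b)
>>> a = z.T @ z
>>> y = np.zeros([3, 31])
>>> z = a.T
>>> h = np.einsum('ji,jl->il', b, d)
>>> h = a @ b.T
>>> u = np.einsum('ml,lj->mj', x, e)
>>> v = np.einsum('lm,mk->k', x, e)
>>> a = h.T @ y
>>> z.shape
(3, 3)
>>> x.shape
(3, 7)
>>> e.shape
(7, 23)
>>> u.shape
(3, 23)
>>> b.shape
(31, 3)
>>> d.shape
(31, 31)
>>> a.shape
(31, 31)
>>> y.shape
(3, 31)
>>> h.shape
(3, 31)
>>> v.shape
(23,)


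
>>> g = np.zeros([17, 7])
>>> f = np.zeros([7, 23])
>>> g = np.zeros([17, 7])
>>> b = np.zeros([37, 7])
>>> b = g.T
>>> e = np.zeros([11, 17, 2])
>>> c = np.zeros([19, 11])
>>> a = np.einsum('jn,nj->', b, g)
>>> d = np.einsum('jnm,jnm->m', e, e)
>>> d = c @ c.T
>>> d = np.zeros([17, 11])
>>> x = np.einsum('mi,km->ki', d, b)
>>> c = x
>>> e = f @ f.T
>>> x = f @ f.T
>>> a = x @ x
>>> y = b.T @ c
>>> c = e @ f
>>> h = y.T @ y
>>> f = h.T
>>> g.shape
(17, 7)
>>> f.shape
(11, 11)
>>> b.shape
(7, 17)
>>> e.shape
(7, 7)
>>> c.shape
(7, 23)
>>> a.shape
(7, 7)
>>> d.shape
(17, 11)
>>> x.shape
(7, 7)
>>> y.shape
(17, 11)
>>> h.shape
(11, 11)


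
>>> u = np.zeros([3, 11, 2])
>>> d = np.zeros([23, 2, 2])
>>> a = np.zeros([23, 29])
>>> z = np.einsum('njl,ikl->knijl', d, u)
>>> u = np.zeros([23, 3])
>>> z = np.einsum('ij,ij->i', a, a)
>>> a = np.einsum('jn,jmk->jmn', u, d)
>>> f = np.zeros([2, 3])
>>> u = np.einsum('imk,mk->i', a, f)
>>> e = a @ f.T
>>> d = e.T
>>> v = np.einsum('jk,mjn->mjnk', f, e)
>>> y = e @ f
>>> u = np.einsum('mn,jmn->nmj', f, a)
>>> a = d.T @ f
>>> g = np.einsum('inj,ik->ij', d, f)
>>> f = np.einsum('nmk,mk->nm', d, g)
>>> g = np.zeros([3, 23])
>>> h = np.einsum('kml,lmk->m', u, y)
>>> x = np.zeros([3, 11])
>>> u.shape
(3, 2, 23)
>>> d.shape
(2, 2, 23)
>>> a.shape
(23, 2, 3)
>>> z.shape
(23,)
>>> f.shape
(2, 2)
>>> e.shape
(23, 2, 2)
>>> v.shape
(23, 2, 2, 3)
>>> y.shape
(23, 2, 3)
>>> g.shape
(3, 23)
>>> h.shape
(2,)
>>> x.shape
(3, 11)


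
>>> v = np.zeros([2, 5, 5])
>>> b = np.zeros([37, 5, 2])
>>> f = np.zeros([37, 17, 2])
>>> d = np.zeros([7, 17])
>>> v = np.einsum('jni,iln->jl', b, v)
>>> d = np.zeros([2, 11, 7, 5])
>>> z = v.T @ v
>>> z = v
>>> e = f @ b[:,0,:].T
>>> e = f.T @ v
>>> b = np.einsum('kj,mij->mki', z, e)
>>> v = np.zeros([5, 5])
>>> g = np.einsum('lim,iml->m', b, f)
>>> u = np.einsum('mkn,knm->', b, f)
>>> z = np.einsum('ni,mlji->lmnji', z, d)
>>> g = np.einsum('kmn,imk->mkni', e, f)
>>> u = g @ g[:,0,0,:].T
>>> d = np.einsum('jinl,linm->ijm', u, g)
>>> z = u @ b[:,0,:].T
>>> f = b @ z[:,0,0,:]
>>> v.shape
(5, 5)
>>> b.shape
(2, 37, 17)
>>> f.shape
(2, 37, 2)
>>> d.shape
(2, 17, 37)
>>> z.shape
(17, 2, 5, 2)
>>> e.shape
(2, 17, 5)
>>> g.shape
(17, 2, 5, 37)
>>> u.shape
(17, 2, 5, 17)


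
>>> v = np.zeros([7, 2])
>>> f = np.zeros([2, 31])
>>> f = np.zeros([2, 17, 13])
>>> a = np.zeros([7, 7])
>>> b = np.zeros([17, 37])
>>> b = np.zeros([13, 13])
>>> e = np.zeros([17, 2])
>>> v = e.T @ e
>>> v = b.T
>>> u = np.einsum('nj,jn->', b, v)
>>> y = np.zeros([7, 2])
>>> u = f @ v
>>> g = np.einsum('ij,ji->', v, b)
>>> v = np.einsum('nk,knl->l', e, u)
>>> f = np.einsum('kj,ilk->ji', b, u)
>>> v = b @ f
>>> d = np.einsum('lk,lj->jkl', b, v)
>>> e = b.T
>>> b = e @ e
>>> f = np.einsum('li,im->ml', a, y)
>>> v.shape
(13, 2)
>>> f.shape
(2, 7)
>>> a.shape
(7, 7)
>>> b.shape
(13, 13)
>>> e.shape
(13, 13)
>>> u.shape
(2, 17, 13)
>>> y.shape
(7, 2)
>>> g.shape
()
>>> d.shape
(2, 13, 13)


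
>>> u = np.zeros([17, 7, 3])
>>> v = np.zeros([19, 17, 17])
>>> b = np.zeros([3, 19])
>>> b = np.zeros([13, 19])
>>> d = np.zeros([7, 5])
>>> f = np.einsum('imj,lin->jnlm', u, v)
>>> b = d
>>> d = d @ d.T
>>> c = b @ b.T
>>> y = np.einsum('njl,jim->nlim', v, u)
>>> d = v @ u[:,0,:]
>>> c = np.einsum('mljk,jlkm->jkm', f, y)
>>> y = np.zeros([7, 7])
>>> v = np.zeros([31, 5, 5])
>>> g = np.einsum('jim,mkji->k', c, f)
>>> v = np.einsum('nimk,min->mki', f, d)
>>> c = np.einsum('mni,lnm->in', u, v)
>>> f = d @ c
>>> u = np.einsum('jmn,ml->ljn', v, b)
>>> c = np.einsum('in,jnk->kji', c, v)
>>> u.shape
(5, 19, 17)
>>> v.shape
(19, 7, 17)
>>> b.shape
(7, 5)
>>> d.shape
(19, 17, 3)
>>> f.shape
(19, 17, 7)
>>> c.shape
(17, 19, 3)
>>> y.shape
(7, 7)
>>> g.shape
(17,)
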